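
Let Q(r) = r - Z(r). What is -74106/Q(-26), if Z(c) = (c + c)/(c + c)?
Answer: 8234/3 ≈ 2744.7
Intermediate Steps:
Z(c) = 1 (Z(c) = (2*c)/((2*c)) = (2*c)*(1/(2*c)) = 1)
Q(r) = -1 + r (Q(r) = r - 1*1 = r - 1 = -1 + r)
-74106/Q(-26) = -74106/(-1 - 26) = -74106/(-27) = -74106*(-1/27) = 8234/3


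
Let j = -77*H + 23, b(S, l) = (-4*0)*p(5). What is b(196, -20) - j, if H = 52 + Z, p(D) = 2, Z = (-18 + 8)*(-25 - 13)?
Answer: 33241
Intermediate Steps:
Z = 380 (Z = -10*(-38) = 380)
H = 432 (H = 52 + 380 = 432)
b(S, l) = 0 (b(S, l) = -4*0*2 = 0*2 = 0)
j = -33241 (j = -77*432 + 23 = -33264 + 23 = -33241)
b(196, -20) - j = 0 - 1*(-33241) = 0 + 33241 = 33241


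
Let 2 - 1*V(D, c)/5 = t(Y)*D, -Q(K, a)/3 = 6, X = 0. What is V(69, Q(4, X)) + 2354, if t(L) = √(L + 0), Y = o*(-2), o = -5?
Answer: 2364 - 345*√10 ≈ 1273.0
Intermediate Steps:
Y = 10 (Y = -5*(-2) = 10)
Q(K, a) = -18 (Q(K, a) = -3*6 = -18)
t(L) = √L
V(D, c) = 10 - 5*D*√10 (V(D, c) = 10 - 5*√10*D = 10 - 5*D*√10)
V(69, Q(4, X)) + 2354 = (10 - 5*69*√10) + 2354 = (10 - 345*√10) + 2354 = 2364 - 345*√10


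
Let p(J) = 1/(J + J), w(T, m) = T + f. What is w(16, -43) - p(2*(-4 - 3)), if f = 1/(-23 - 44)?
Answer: 30055/1876 ≈ 16.021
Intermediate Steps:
f = -1/67 (f = 1/(-67) = -1/67 ≈ -0.014925)
w(T, m) = -1/67 + T (w(T, m) = T - 1/67 = -1/67 + T)
p(J) = 1/(2*J)
w(16, -43) - p(2*(-4 - 3)) = (-1/67 + 16) - 1/(2*(2*(-4 - 3))) = 1071/67 - 1/(2*(2*(-7))) = 1071/67 - 1/(2*(-14)) = 1071/67 - (-1)/(2*14) = 1071/67 - 1*(-1/28) = 1071/67 + 1/28 = 30055/1876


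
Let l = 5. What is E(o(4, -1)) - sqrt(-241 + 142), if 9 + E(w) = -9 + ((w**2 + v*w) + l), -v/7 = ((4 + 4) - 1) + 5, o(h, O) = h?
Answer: -333 - 3*I*sqrt(11) ≈ -333.0 - 9.9499*I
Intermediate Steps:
v = -84 (v = -7*(((4 + 4) - 1) + 5) = -7*((8 - 1) + 5) = -7*(7 + 5) = -7*12 = -84)
E(w) = -13 + w**2 - 84*w (E(w) = -9 + (-9 + ((w**2 - 84*w) + 5)) = -9 + (-9 + (5 + w**2 - 84*w)) = -9 + (-4 + w**2 - 84*w) = -13 + w**2 - 84*w)
E(o(4, -1)) - sqrt(-241 + 142) = (-13 + 4**2 - 84*4) - sqrt(-241 + 142) = (-13 + 16 - 336) - sqrt(-99) = -333 - 3*I*sqrt(11)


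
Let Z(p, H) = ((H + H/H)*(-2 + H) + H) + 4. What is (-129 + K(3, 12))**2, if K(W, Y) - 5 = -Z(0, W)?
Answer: 18225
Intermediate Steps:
Z(p, H) = 4 + H + (1 + H)*(-2 + H) (Z(p, H) = ((H + 1)*(-2 + H) + H) + 4 = ((1 + H)*(-2 + H) + H) + 4 = (H + (1 + H)*(-2 + H)) + 4 = 4 + H + (1 + H)*(-2 + H))
K(W, Y) = 3 - W**2 (K(W, Y) = 5 - (2 + W**2) = 5 + (-2 - W**2) = 3 - W**2)
(-129 + K(3, 12))**2 = (-129 + (3 - 1*3**2))**2 = (-129 + (3 - 1*9))**2 = (-129 + (3 - 9))**2 = (-129 - 6)**2 = (-135)**2 = 18225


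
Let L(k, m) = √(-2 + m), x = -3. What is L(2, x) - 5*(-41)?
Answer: 205 + I*√5 ≈ 205.0 + 2.2361*I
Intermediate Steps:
L(2, x) - 5*(-41) = √(-2 - 3) - 5*(-41) = √(-5) + 205 = I*√5 + 205 = 205 + I*√5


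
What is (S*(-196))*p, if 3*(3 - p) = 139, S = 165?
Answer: 1401400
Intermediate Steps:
p = -130/3 (p = 3 - 1/3*139 = 3 - 139/3 = -130/3 ≈ -43.333)
(S*(-196))*p = (165*(-196))*(-130/3) = -32340*(-130/3) = 1401400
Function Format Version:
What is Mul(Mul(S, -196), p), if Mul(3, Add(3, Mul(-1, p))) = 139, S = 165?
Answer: 1401400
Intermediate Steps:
p = Rational(-130, 3) (p = Add(3, Mul(Rational(-1, 3), 139)) = Add(3, Rational(-139, 3)) = Rational(-130, 3) ≈ -43.333)
Mul(Mul(S, -196), p) = Mul(Mul(165, -196), Rational(-130, 3)) = Mul(-32340, Rational(-130, 3)) = 1401400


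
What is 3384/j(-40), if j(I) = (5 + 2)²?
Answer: 3384/49 ≈ 69.061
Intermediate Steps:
j(I) = 49 (j(I) = 7² = 49)
3384/j(-40) = 3384/49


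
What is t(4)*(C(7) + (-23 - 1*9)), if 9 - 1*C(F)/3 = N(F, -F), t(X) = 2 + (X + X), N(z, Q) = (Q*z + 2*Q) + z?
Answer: 1630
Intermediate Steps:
N(z, Q) = z + 2*Q + Q*z (N(z, Q) = (2*Q + Q*z) + z = z + 2*Q + Q*z)
t(X) = 2 + 2*X
C(F) = 27 + 3*F + 3*F² (C(F) = 27 - 3*(F + 2*(-F) + (-F)*F) = 27 - 3*(F - 2*F - F²) = 27 - 3*(-F - F²) = 27 + (3*F + 3*F²) = 27 + 3*F + 3*F²)
t(4)*(C(7) + (-23 - 1*9)) = (2 + 2*4)*((27 + 3*7 + 3*7²) + (-23 - 1*9)) = (2 + 8)*((27 + 21 + 3*49) + (-23 - 9)) = 10*((27 + 21 + 147) - 32) = 10*(195 - 32) = 10*163 = 1630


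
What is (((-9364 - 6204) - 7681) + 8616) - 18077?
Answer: -32710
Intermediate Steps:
(((-9364 - 6204) - 7681) + 8616) - 18077 = ((-15568 - 7681) + 8616) - 18077 = (-23249 + 8616) - 18077 = -14633 - 18077 = -32710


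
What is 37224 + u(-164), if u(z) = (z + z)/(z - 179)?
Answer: 12768160/343 ≈ 37225.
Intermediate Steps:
u(z) = 2*z/(-179 + z) (u(z) = (2*z)/(-179 + z) = 2*z/(-179 + z))
37224 + u(-164) = 37224 + 2*(-164)/(-179 - 164) = 37224 + 2*(-164)/(-343) = 37224 + 2*(-164)*(-1/343) = 37224 + 328/343 = 12768160/343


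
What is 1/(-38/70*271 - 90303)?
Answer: -35/3165754 ≈ -1.1056e-5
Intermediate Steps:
1/(-38/70*271 - 90303) = 1/(-38*1/70*271 - 90303) = 1/(-19/35*271 - 90303) = 1/(-5149/35 - 90303) = 1/(-3165754/35) = -35/3165754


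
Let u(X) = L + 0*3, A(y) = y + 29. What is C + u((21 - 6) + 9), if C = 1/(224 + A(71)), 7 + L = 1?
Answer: -1943/324 ≈ -5.9969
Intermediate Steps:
L = -6 (L = -7 + 1 = -6)
A(y) = 29 + y
u(X) = -6 (u(X) = -6 + 0*3 = -6 + 0 = -6)
C = 1/324 (C = 1/(224 + (29 + 71)) = 1/(224 + 100) = 1/324 ≈ 0.0030864)
C + u((21 - 6) + 9) = 1/324 - 6 = -1943/324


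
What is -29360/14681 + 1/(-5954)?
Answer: -174824121/87410674 ≈ -2.0000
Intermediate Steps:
-29360/14681 + 1/(-5954) = -29360*1/14681 - 1/5954 = -29360/14681 - 1/5954 = -174824121/87410674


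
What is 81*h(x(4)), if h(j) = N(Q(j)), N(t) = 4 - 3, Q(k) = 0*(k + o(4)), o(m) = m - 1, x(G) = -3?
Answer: 81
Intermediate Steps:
o(m) = -1 + m
Q(k) = 0 (Q(k) = 0*(k + (-1 + 4)) = 0*(k + 3) = 0*(3 + k) = 0)
N(t) = 1
h(j) = 1
81*h(x(4)) = 81*1 = 81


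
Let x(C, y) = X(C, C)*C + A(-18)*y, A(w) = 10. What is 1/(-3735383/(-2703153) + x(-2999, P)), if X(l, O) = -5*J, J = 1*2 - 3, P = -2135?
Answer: -2703153/98242360402 ≈ -2.7515e-5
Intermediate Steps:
J = -1 (J = 2 - 3 = -1)
X(l, O) = 5 (X(l, O) = -5*(-1) = 5)
x(C, y) = 5*C + 10*y
1/(-3735383/(-2703153) + x(-2999, P)) = 1/(-3735383/(-2703153) + (5*(-2999) + 10*(-2135))) = 1/(-3735383*(-1/2703153) + (-14995 - 21350)) = 1/(3735383/2703153 - 36345) = 1/(-98242360402/2703153) = -2703153/98242360402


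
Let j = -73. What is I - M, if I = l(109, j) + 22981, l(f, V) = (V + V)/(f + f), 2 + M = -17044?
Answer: 4362870/109 ≈ 40026.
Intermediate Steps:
M = -17046 (M = -2 - 17044 = -17046)
l(f, V) = V/f (l(f, V) = (2*V)/((2*f)) = (2*V)*(1/(2*f)) = V/f)
I = 2504856/109 (I = -73/109 + 22981 = 2504856/109 ≈ 22980.)
I - M = 2504856/109 - 1*(-17046) = 2504856/109 + 17046 = 4362870/109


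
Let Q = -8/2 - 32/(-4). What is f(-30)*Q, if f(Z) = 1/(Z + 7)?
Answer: -4/23 ≈ -0.17391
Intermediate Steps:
f(Z) = 1/(7 + Z)
Q = 4 (Q = -8*½ - 32*(-¼) = -4 + 8 = 4)
f(-30)*Q = 4/(7 - 30) = 4/(-23) = -1/23*4 = -4/23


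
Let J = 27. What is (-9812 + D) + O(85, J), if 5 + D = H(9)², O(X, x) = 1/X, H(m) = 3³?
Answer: -772479/85 ≈ -9088.0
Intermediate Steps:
H(m) = 27
D = 724 (D = -5 + 27² = -5 + 729 = 724)
(-9812 + D) + O(85, J) = (-9812 + 724) + 1/85 = -9088 + 1/85 = -772479/85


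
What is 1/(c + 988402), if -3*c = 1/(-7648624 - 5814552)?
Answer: 40389528/39921090254257 ≈ 1.0117e-6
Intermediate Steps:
c = 1/40389528 (c = -1/(3*(-7648624 - 5814552)) = -1/3/(-13463176) = -1/3*(-1/13463176) = 1/40389528 ≈ 2.4759e-8)
1/(c + 988402) = 1/(1/40389528 + 988402) = 1/(39921090254257/40389528) = 40389528/39921090254257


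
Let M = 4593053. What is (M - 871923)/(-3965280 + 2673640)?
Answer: -53159/18452 ≈ -2.8809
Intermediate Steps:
(M - 871923)/(-3965280 + 2673640) = (4593053 - 871923)/(-3965280 + 2673640) = 3721130/(-1291640) = 3721130*(-1/1291640) = -53159/18452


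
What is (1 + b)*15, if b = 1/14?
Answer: 225/14 ≈ 16.071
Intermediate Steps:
b = 1/14 ≈ 0.071429
(1 + b)*15 = (1 + 1/14)*15 = (15/14)*15 = 225/14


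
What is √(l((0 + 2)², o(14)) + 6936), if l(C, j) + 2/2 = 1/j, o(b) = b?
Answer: √1359274/14 ≈ 83.277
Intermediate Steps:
l(C, j) = -1 + 1/j
√(l((0 + 2)², o(14)) + 6936) = √((1 - 1*14)/14 + 6936) = √((1 - 14)/14 + 6936) = √((1/14)*(-13) + 6936) = √(-13/14 + 6936) = √(97091/14) = √1359274/14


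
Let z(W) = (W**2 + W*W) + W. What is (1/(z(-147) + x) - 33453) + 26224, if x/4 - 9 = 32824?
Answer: -1260759286/174403 ≈ -7229.0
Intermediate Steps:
x = 131332 (x = 36 + 4*32824 = 36 + 131296 = 131332)
z(W) = W + 2*W**2 (z(W) = (W**2 + W**2) + W = 2*W**2 + W = W + 2*W**2)
(1/(z(-147) + x) - 33453) + 26224 = (1/(-147*(1 + 2*(-147)) + 131332) - 33453) + 26224 = (1/(-147*(1 - 294) + 131332) - 33453) + 26224 = (1/(-147*(-293) + 131332) - 33453) + 26224 = (1/(43071 + 131332) - 33453) + 26224 = (1/174403 - 33453) + 26224 = -5834303558/174403 + 26224 = -1260759286/174403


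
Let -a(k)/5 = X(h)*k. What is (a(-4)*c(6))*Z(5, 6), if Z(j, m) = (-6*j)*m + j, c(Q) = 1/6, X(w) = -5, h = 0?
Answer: 8750/3 ≈ 2916.7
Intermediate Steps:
c(Q) = ⅙
Z(j, m) = j - 6*j*m (Z(j, m) = -6*j*m + j = j - 6*j*m)
a(k) = 25*k (a(k) = -(-25)*k = 25*k)
(a(-4)*c(6))*Z(5, 6) = ((25*(-4))*(⅙))*(5*(1 - 6*6)) = (-100*⅙)*(5*(1 - 36)) = -250*(-35)/3 = -50/3*(-175) = 8750/3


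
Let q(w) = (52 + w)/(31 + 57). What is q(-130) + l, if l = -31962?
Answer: -1406367/44 ≈ -31963.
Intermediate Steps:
q(w) = 13/22 + w/88 (q(w) = (52 + w)/88 = (52 + w)*(1/88) = 13/22 + w/88)
q(-130) + l = (13/22 + (1/88)*(-130)) - 31962 = (13/22 - 65/44) - 31962 = -39/44 - 31962 = -1406367/44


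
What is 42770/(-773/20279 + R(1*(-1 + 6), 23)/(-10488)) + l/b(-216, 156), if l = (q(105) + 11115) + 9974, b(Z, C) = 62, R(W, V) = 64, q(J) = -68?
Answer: -14094766812945/14577874 ≈ -9.6686e+5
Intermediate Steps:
l = 21021 (l = (-68 + 11115) + 9974 = 11047 + 9974 = 21021)
42770/(-773/20279 + R(1*(-1 + 6), 23)/(-10488)) + l/b(-216, 156) = 42770/(-773/20279 + 64/(-10488)) + 21021/62 = 42770/(-773*1/20279 + 64*(-1/10488)) + 21021*(1/62) = 42770/(-773/20279 - 8/1311) + 21021/62 = 42770/(-1175635/26585769) + 21021/62 = 42770*(-26585769/1175635) + 21021/62 = -227414668026/235127 + 21021/62 = -14094766812945/14577874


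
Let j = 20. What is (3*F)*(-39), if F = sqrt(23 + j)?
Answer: -117*sqrt(43) ≈ -767.22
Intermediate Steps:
F = sqrt(43) (F = sqrt(23 + 20) = sqrt(43) ≈ 6.5574)
(3*F)*(-39) = (3*sqrt(43))*(-39) = -117*sqrt(43)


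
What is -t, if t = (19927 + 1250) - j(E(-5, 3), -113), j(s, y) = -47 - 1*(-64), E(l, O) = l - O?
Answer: -21160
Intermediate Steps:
j(s, y) = 17 (j(s, y) = -47 + 64 = 17)
t = 21160 (t = (19927 + 1250) - 1*17 = 21177 - 17 = 21160)
-t = -1*21160 = -21160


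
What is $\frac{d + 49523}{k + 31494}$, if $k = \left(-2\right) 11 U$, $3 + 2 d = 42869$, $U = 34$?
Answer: $\frac{35478}{15373} \approx 2.3078$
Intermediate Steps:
$d = 21433$ ($d = - \frac{3}{2} + \frac{1}{2} \cdot 42869 = - \frac{3}{2} + \frac{42869}{2} = 21433$)
$k = -748$ ($k = \left(-2\right) 11 \cdot 34 = \left(-22\right) 34 = -748$)
$\frac{d + 49523}{k + 31494} = \frac{21433 + 49523}{-748 + 31494} = \frac{70956}{30746} = 70956 \cdot \frac{1}{30746} = \frac{35478}{15373}$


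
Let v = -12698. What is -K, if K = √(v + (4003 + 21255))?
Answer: -4*√785 ≈ -112.07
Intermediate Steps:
K = 4*√785 (K = √(-12698 + (4003 + 21255)) = √(-12698 + 25258) = √12560 = 4*√785 ≈ 112.07)
-K = -4*√785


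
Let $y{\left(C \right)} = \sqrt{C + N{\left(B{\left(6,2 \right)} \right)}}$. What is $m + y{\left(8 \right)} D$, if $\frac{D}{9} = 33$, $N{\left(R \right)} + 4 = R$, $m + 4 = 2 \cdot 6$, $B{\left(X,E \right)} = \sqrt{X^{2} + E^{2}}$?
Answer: $8 + 297 \sqrt{4 + 2 \sqrt{10}} \approx 962.32$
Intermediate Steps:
$B{\left(X,E \right)} = \sqrt{E^{2} + X^{2}}$
$m = 8$ ($m = -4 + 2 \cdot 6 = -4 + 12 = 8$)
$N{\left(R \right)} = -4 + R$
$y{\left(C \right)} = \sqrt{-4 + C + 2 \sqrt{10}}$ ($y{\left(C \right)} = \sqrt{C - \left(4 - \sqrt{2^{2} + 6^{2}}\right)} = \sqrt{C - \left(4 - \sqrt{4 + 36}\right)} = \sqrt{C - \left(4 - \sqrt{40}\right)} = \sqrt{C - \left(4 - 2 \sqrt{10}\right)} = \sqrt{-4 + C + 2 \sqrt{10}}$)
$D = 297$ ($D = 9 \cdot 33 = 297$)
$m + y{\left(8 \right)} D = 8 + \sqrt{-4 + 8 + 2 \sqrt{10}} \cdot 297 = 8 + \sqrt{4 + 2 \sqrt{10}} \cdot 297 = 8 + 297 \sqrt{4 + 2 \sqrt{10}}$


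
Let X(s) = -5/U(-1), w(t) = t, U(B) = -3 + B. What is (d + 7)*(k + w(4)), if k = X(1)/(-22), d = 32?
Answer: 13533/88 ≈ 153.78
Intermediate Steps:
X(s) = 5/4 (X(s) = -5/(-3 - 1) = -5/(-4) = -5*(-¼) = 5/4)
k = -5/88 (k = (5/4)/(-22) = (5/4)*(-1/22) = -5/88 ≈ -0.056818)
(d + 7)*(k + w(4)) = (32 + 7)*(-5/88 + 4) = 39*(347/88) = 13533/88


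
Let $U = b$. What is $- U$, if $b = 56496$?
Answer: $-56496$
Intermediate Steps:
$U = 56496$
$- U = \left(-1\right) 56496 = -56496$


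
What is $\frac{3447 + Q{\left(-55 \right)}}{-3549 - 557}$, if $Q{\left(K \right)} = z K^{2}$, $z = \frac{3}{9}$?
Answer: $- \frac{6683}{6159} \approx -1.0851$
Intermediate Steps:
$z = \frac{1}{3}$ ($z = 3 \cdot \frac{1}{9} = \frac{1}{3} \approx 0.33333$)
$Q{\left(K \right)} = \frac{K^{2}}{3}$
$\frac{3447 + Q{\left(-55 \right)}}{-3549 - 557} = \frac{3447 + \frac{\left(-55\right)^{2}}{3}}{-3549 - 557} = \frac{3447 + \frac{1}{3} \cdot 3025}{-4106} = \left(3447 + \frac{3025}{3}\right) \left(- \frac{1}{4106}\right) = \frac{13366}{3} \left(- \frac{1}{4106}\right) = - \frac{6683}{6159}$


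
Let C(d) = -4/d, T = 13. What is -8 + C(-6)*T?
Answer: ⅔ ≈ 0.66667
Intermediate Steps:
-8 + C(-6)*T = -8 - 4/(-6)*13 = -8 - 4*(-⅙)*13 = -8 + (⅔)*13 = -8 + 26/3 = ⅔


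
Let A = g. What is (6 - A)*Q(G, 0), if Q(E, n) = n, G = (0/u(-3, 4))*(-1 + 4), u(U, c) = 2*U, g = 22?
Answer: 0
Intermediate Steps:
A = 22
G = 0 (G = (0/((2*(-3))))*(-1 + 4) = (0/(-6))*3 = (0*(-⅙))*3 = 0*3 = 0)
(6 - A)*Q(G, 0) = (6 - 1*22)*0 = (6 - 22)*0 = -16*0 = 0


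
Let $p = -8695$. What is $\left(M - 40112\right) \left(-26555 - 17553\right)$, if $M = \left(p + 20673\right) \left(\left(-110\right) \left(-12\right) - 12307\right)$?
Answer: $5806482890984$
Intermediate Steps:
$M = -131602286$ ($M = \left(-8695 + 20673\right) \left(\left(-110\right) \left(-12\right) - 12307\right) = 11978 \left(1320 - 12307\right) = 11978 \left(-10987\right) = -131602286$)
$\left(M - 40112\right) \left(-26555 - 17553\right) = \left(-131602286 - 40112\right) \left(-26555 - 17553\right) = \left(-131642398\right) \left(-44108\right) = 5806482890984$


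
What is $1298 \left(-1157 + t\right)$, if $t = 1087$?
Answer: $-90860$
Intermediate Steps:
$1298 \left(-1157 + t\right) = 1298 \left(-1157 + 1087\right) = 1298 \left(-70\right) = -90860$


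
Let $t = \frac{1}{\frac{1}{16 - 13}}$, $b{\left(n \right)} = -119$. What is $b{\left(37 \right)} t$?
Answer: $-357$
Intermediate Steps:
$t = 3$ ($t = \frac{1}{\frac{1}{3}} = 3$)
$b{\left(37 \right)} t = \left(-119\right) 3 = -357$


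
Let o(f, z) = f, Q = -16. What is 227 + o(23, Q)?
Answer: 250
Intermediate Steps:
227 + o(23, Q) = 227 + 23 = 250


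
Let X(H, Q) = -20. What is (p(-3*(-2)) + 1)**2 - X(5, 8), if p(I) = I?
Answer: 69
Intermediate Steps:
(p(-3*(-2)) + 1)**2 - X(5, 8) = (-3*(-2) + 1)**2 - 1*(-20) = (6 + 1)**2 + 20 = 7**2 + 20 = 49 + 20 = 69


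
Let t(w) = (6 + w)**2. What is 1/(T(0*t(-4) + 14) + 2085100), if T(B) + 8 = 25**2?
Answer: 1/2085717 ≈ 4.7945e-7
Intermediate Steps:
T(B) = 617 (T(B) = -8 + 25**2 = -8 + 625 = 617)
1/(T(0*t(-4) + 14) + 2085100) = 1/(617 + 2085100) = 1/2085717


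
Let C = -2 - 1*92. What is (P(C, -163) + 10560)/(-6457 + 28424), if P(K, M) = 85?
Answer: 10645/21967 ≈ 0.48459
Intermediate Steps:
C = -94 (C = -2 - 92 = -94)
(P(C, -163) + 10560)/(-6457 + 28424) = (85 + 10560)/(-6457 + 28424) = 10645/21967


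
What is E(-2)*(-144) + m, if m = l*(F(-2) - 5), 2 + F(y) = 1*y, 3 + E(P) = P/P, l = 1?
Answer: 279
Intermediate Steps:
E(P) = -2 (E(P) = -3 + P/P = -3 + 1 = -2)
F(y) = -2 + y (F(y) = -2 + 1*y = -2 + y)
m = -9 (m = 1*((-2 - 2) - 5) = 1*(-4 - 5) = 1*(-9) = -9)
E(-2)*(-144) + m = -2*(-144) - 9 = 288 - 9 = 279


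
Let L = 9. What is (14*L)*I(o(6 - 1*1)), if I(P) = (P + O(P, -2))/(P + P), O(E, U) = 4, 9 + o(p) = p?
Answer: 0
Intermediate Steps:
o(p) = -9 + p
I(P) = (4 + P)/(2*P) (I(P) = (P + 4)/(P + P) = (4 + P)/((2*P)) = (4 + P)*(1/(2*P)) = (4 + P)/(2*P))
(14*L)*I(o(6 - 1*1)) = (14*9)*((4 + (-9 + (6 - 1*1)))/(2*(-9 + (6 - 1*1)))) = 126*((4 + (-9 + (6 - 1)))/(2*(-9 + (6 - 1)))) = 126*((4 + (-9 + 5))/(2*(-9 + 5))) = 126*((½)*(4 - 4)/(-4)) = 126*((½)*(-¼)*0) = 126*0 = 0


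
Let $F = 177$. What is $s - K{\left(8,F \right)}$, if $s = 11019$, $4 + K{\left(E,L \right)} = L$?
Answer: $10846$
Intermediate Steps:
$K{\left(E,L \right)} = -4 + L$
$s - K{\left(8,F \right)} = 11019 - \left(-4 + 177\right) = 11019 - 173 = 10846$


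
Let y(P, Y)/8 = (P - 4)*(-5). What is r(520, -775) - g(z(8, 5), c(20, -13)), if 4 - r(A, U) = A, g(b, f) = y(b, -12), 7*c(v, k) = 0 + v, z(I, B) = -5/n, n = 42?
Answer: -14296/21 ≈ -680.76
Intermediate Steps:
y(P, Y) = 160 - 40*P (y(P, Y) = 8*((P - 4)*(-5)) = 8*((-4 + P)*(-5)) = 8*(20 - 5*P) = 160 - 40*P)
z(I, B) = -5/42
c(v, k) = v/7 (c(v, k) = (0 + v)/7 = v/7)
g(b, f) = 160 - 40*b
r(A, U) = 4 - A
r(520, -775) - g(z(8, 5), c(20, -13)) = (4 - 1*520) - (160 - 40*(-5/42)) = (4 - 520) - (160 + 100/21) = -516 - 1*3460/21 = -516 - 3460/21 = -14296/21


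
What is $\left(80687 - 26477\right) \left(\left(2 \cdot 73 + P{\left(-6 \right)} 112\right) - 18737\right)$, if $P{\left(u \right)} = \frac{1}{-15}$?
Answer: $-1008222878$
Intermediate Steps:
$P{\left(u \right)} = - \frac{1}{15}$
$\left(80687 - 26477\right) \left(\left(2 \cdot 73 + P{\left(-6 \right)} 112\right) - 18737\right) = \left(80687 - 26477\right) \left(\left(2 \cdot 73 - \frac{112}{15}\right) - 18737\right) = 54210 \left(\left(146 - \frac{112}{15}\right) - 18737\right) = 54210 \left(\frac{2078}{15} - 18737\right) = 54210 \left(- \frac{278977}{15}\right) = -1008222878$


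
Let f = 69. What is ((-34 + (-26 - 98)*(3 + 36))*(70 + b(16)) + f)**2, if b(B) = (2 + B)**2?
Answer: 3681451901521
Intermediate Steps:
((-34 + (-26 - 98)*(3 + 36))*(70 + b(16)) + f)**2 = ((-34 + (-26 - 98)*(3 + 36))*(70 + (2 + 16)**2) + 69)**2 = ((-34 - 124*39)*(70 + 18**2) + 69)**2 = ((-34 - 4836)*(70 + 324) + 69)**2 = (-4870*394 + 69)**2 = (-1918780 + 69)**2 = (-1918711)**2 = 3681451901521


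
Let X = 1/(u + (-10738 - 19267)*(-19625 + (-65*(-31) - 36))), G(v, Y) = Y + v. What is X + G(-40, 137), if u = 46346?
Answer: 51362913873/529514576 ≈ 97.000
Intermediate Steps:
X = 1/529514576 (X = 1/(46346 + (-10738 - 19267)*(-19625 + (-65*(-31) - 36))) = 1/(46346 - 30005*(-19625 + (2015 - 36))) = 1/(46346 - 30005*(-19625 + 1979)) = 1/(46346 - 30005*(-17646)) = 1/(46346 + 529468230) = 1/529514576 ≈ 1.8885e-9)
X + G(-40, 137) = 1/529514576 + (137 - 40) = 1/529514576 + 97 = 51362913873/529514576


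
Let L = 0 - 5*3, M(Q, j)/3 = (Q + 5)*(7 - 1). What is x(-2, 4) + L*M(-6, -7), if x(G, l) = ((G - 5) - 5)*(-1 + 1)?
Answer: 270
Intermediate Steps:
M(Q, j) = 90 + 18*Q (M(Q, j) = 3*((Q + 5)*(7 - 1)) = 3*((5 + Q)*6) = 3*(30 + 6*Q) = 90 + 18*Q)
x(G, l) = 0 (x(G, l) = ((-5 + G) - 5)*0 = (-10 + G)*0 = 0)
L = -15 (L = 0 - 15 = -15)
x(-2, 4) + L*M(-6, -7) = 0 - 15*(90 + 18*(-6)) = 0 - 15*(90 - 108) = 0 - 15*(-18) = 0 + 270 = 270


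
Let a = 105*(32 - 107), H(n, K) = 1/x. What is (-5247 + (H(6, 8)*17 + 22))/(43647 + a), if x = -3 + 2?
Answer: -2621/17886 ≈ -0.14654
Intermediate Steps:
x = -1
H(n, K) = -1 (H(n, K) = 1/(-1) = -1)
a = -7875 (a = 105*(-75) = -7875)
(-5247 + (H(6, 8)*17 + 22))/(43647 + a) = (-5247 + (-1*17 + 22))/(43647 - 7875) = (-5247 + (-17 + 22))/35772 = (-5247 + 5)*(1/35772) = -5242*1/35772 = -2621/17886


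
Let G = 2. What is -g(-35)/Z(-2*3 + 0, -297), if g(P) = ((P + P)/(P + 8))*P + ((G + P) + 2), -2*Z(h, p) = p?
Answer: 6574/8019 ≈ 0.81980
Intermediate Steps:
Z(h, p) = -p/2
g(P) = 4 + P + 2*P²/(8 + P) (g(P) = ((P + P)/(P + 8))*P + ((2 + P) + 2) = ((2*P)/(8 + P))*P + (4 + P) = (2*P/(8 + P))*P + (4 + P) = 2*P²/(8 + P) + (4 + P) = 4 + P + 2*P²/(8 + P))
-g(-35)/Z(-2*3 + 0, -297) = -(32 + 3*(-35)² + 12*(-35))/(8 - 35)/((-½*(-297))) = -(32 + 3*1225 - 420)/(-27)/297/2 = -(-(32 + 3675 - 420)/27)*2/297 = -(-1/27*3287)*2/297 = -(-3287)*2/(27*297) = -1*(-6574/8019) = 6574/8019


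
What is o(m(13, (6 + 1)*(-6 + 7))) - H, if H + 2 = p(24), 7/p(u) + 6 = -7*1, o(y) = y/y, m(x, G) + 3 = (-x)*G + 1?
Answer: 46/13 ≈ 3.5385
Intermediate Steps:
m(x, G) = -2 - G*x (m(x, G) = -3 + ((-x)*G + 1) = -3 + (-G*x + 1) = -3 + (1 - G*x) = -2 - G*x)
o(y) = 1
p(u) = -7/13 (p(u) = 7/(-6 - 7*1) = 7/(-6 - 7) = 7/(-13) = 7*(-1/13) = -7/13)
H = -33/13 (H = -2 - 7/13 = -33/13 ≈ -2.5385)
o(m(13, (6 + 1)*(-6 + 7))) - H = 1 - 1*(-33/13) = 1 + 33/13 = 46/13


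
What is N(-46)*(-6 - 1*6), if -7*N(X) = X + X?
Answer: -1104/7 ≈ -157.71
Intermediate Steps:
N(X) = -2*X/7 (N(X) = -(X + X)/7 = -2*X/7)
N(-46)*(-6 - 1*6) = (-2/7*(-46))*(-6 - 1*6) = 92*(-6 - 6)/7 = (92/7)*(-12) = -1104/7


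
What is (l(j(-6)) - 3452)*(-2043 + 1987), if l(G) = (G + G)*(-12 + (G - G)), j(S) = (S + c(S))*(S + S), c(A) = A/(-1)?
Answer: 193312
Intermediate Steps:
c(A) = -A (c(A) = A*(-1) = -A)
j(S) = 0 (j(S) = (S - S)*(S + S) = 0*(2*S) = 0)
l(G) = -24*G (l(G) = (2*G)*(-12 + 0) = (2*G)*(-12) = -24*G)
(l(j(-6)) - 3452)*(-2043 + 1987) = (-24*0 - 3452)*(-2043 + 1987) = (0 - 3452)*(-56) = -3452*(-56) = 193312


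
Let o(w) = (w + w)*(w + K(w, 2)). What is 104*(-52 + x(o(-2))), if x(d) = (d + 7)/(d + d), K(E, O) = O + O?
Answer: -10803/2 ≈ -5401.5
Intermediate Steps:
K(E, O) = 2*O
o(w) = 2*w*(4 + w) (o(w) = (w + w)*(w + 2*2) = (2*w)*(w + 4) = (2*w)*(4 + w) = 2*w*(4 + w))
x(d) = (7 + d)/(2*d) (x(d) = (7 + d)/((2*d)) = (7 + d)*(1/(2*d)) = (7 + d)/(2*d))
104*(-52 + x(o(-2))) = 104*(-52 + (7 + 2*(-2)*(4 - 2))/(2*((2*(-2)*(4 - 2))))) = 104*(-52 + (7 + 2*(-2)*2)/(2*((2*(-2)*2)))) = 104*(-52 + (½)*(7 - 8)/(-8)) = 104*(-52 + (½)*(-⅛)*(-1)) = 104*(-52 + 1/16) = 104*(-831/16) = -10803/2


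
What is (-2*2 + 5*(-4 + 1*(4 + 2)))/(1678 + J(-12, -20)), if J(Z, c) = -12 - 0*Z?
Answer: 3/833 ≈ 0.0036014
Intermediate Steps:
J(Z, c) = -12 (J(Z, c) = -12 - 1*0 = -12 + 0 = -12)
(-2*2 + 5*(-4 + 1*(4 + 2)))/(1678 + J(-12, -20)) = (-2*2 + 5*(-4 + 1*(4 + 2)))/(1678 - 12) = (-4 + 5*(-4 + 1*6))/1666 = (-4 + 5*(-4 + 6))*(1/1666) = (-4 + 5*2)*(1/1666) = (-4 + 10)*(1/1666) = 6*(1/1666) = 3/833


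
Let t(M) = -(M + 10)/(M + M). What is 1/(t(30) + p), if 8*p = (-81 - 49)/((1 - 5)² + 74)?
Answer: -72/61 ≈ -1.1803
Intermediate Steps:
p = -13/72 (p = ((-81 - 49)/((1 - 5)² + 74))/8 = (-130/((-4)² + 74))/8 = (-130/(16 + 74))/8 = (-130/90)/8 = (-130*1/90)/8 = (⅛)*(-13/9) = -13/72 ≈ -0.18056)
t(M) = -(10 + M)/(2*M)
1/(t(30) + p) = 1/((½)*(-10 - 1*30)/30 - 13/72) = 1/((½)*(1/30)*(-10 - 30) - 13/72) = 1/((½)*(1/30)*(-40) - 13/72) = 1/(-⅔ - 13/72) = 1/(-61/72) = -72/61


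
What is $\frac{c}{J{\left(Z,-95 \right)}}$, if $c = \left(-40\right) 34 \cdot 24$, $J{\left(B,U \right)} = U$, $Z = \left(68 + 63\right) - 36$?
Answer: $\frac{6528}{19} \approx 343.58$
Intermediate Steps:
$Z = 95$ ($Z = 131 - 36 = 95$)
$c = -32640$ ($c = \left(-1360\right) 24 = -32640$)
$\frac{c}{J{\left(Z,-95 \right)}} = - \frac{32640}{-95} = \left(-32640\right) \left(- \frac{1}{95}\right) = \frac{6528}{19}$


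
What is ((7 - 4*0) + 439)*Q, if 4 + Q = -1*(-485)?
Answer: 214526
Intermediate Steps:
Q = 481 (Q = -4 - 1*(-485) = -4 + 485 = 481)
((7 - 4*0) + 439)*Q = ((7 - 4*0) + 439)*481 = ((7 + 0) + 439)*481 = (7 + 439)*481 = 446*481 = 214526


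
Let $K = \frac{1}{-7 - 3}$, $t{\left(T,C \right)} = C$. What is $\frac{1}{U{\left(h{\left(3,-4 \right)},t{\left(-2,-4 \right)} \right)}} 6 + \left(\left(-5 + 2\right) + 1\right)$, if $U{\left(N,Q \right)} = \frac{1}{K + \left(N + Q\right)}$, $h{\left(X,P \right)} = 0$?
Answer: $- \frac{133}{5} \approx -26.6$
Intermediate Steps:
$K = - \frac{1}{10}$ ($K = \frac{1}{-10} = - \frac{1}{10} \approx -0.1$)
$U{\left(N,Q \right)} = \frac{1}{- \frac{1}{10} + N + Q}$ ($U{\left(N,Q \right)} = \frac{1}{- \frac{1}{10} + \left(N + Q\right)} = \frac{1}{- \frac{1}{10} + N + Q}$)
$\frac{1}{U{\left(h{\left(3,-4 \right)},t{\left(-2,-4 \right)} \right)}} 6 + \left(\left(-5 + 2\right) + 1\right) = \frac{1}{10 \frac{1}{-1 + 10 \cdot 0 + 10 \left(-4\right)}} 6 + \left(\left(-5 + 2\right) + 1\right) = \frac{1}{10 \frac{1}{-1 + 0 - 40}} \cdot 6 + \left(-3 + 1\right) = \frac{1}{10 \frac{1}{-41}} \cdot 6 - 2 = \frac{1}{10 \left(- \frac{1}{41}\right)} 6 - 2 = \frac{1}{- \frac{10}{41}} \cdot 6 - 2 = \left(- \frac{41}{10}\right) 6 - 2 = - \frac{123}{5} - 2 = - \frac{133}{5}$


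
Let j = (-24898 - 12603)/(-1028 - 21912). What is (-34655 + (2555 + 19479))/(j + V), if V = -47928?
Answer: 289525740/1099430819 ≈ 0.26334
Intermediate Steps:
j = 37501/22940 (j = -37501/(-22940) = -37501*(-1/22940) = 37501/22940 ≈ 1.6347)
(-34655 + (2555 + 19479))/(j + V) = (-34655 + (2555 + 19479))/(37501/22940 - 47928) = (-34655 + 22034)/(-1099430819/22940) = -12621*(-22940/1099430819) = 289525740/1099430819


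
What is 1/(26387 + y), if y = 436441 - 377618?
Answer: 1/85210 ≈ 1.1736e-5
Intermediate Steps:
y = 58823
1/(26387 + y) = 1/(26387 + 58823) = 1/85210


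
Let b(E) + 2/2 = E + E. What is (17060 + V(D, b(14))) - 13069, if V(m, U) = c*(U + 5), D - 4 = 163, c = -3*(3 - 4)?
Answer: 4087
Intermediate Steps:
c = 3 (c = -3*(-1) = 3)
D = 167 (D = 4 + 163 = 167)
b(E) = -1 + 2*E (b(E) = -1 + (E + E) = -1 + 2*E)
V(m, U) = 15 + 3*U (V(m, U) = 3*(U + 5) = 3*(5 + U) = 15 + 3*U)
(17060 + V(D, b(14))) - 13069 = (17060 + (15 + 3*(-1 + 2*14))) - 13069 = (17060 + (15 + 3*(-1 + 28))) - 13069 = (17060 + (15 + 3*27)) - 13069 = (17060 + (15 + 81)) - 13069 = (17060 + 96) - 13069 = 17156 - 13069 = 4087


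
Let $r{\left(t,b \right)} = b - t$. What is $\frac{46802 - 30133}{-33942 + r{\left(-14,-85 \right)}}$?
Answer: $- \frac{16669}{34013} \approx -0.49008$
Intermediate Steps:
$\frac{46802 - 30133}{-33942 + r{\left(-14,-85 \right)}} = \frac{46802 - 30133}{-33942 - 71} = \frac{16669}{-33942 + \left(-85 + 14\right)} = \frac{16669}{-33942 - 71} = \frac{16669}{-34013} = 16669 \left(- \frac{1}{34013}\right) = - \frac{16669}{34013}$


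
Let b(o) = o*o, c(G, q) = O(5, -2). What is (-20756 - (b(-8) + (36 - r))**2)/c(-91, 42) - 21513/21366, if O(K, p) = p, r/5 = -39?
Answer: 191900485/3561 ≈ 53890.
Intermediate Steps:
r = -195 (r = 5*(-39) = -195)
c(G, q) = -2
b(o) = o**2
(-20756 - (b(-8) + (36 - r))**2)/c(-91, 42) - 21513/21366 = (-20756 - ((-8)**2 + (36 - 1*(-195)))**2)/(-2) - 21513/21366 = (-20756 - (64 + (36 + 195))**2)*(-1/2) - 21513*1/21366 = (-20756 - (64 + 231)**2)*(-1/2) - 7171/7122 = (-20756 - 1*295**2)*(-1/2) - 7171/7122 = (-20756 - 1*87025)*(-1/2) - 7171/7122 = (-20756 - 87025)*(-1/2) - 7171/7122 = -107781*(-1/2) - 7171/7122 = 107781/2 - 7171/7122 = 191900485/3561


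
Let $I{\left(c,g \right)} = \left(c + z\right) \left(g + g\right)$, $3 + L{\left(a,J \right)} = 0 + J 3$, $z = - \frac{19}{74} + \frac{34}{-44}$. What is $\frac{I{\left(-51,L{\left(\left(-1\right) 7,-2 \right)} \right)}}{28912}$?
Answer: $\frac{23823}{735449} \approx 0.032392$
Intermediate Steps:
$z = - \frac{419}{407}$ ($z = \left(-19\right) \frac{1}{74} + 34 \left(- \frac{1}{44}\right) = - \frac{19}{74} - \frac{17}{22} = - \frac{419}{407} \approx -1.0295$)
$L{\left(a,J \right)} = -3 + 3 J$ ($L{\left(a,J \right)} = -3 + \left(0 + J 3\right) = -3 + \left(0 + 3 J\right) = -3 + 3 J$)
$I{\left(c,g \right)} = 2 g \left(- \frac{419}{407} + c\right)$ ($I{\left(c,g \right)} = \left(c - \frac{419}{407}\right) \left(g + g\right) = \left(- \frac{419}{407} + c\right) 2 g = 2 g \left(- \frac{419}{407} + c\right)$)
$\frac{I{\left(-51,L{\left(\left(-1\right) 7,-2 \right)} \right)}}{28912} = \frac{\frac{2}{407} \left(-3 + 3 \left(-2\right)\right) \left(-419 + 407 \left(-51\right)\right)}{28912} = \frac{2 \left(-3 - 6\right) \left(-419 - 20757\right)}{407} \cdot \frac{1}{28912} = \frac{2}{407} \left(-9\right) \left(-21176\right) \frac{1}{28912} = \frac{381168}{407} \cdot \frac{1}{28912} = \frac{23823}{735449}$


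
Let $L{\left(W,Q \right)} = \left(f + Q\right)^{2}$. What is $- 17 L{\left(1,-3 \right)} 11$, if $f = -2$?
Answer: $-4675$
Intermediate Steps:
$L{\left(W,Q \right)} = \left(-2 + Q\right)^{2}$
$- 17 L{\left(1,-3 \right)} 11 = - 17 \left(-2 - 3\right)^{2} \cdot 11 = - 17 \left(-5\right)^{2} \cdot 11 = \left(-17\right) 25 \cdot 11 = \left(-425\right) 11 = -4675$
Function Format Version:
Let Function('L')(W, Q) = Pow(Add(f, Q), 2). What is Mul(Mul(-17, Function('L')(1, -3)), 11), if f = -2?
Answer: -4675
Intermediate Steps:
Function('L')(W, Q) = Pow(Add(-2, Q), 2)
Mul(Mul(-17, Function('L')(1, -3)), 11) = Mul(Mul(-17, Pow(Add(-2, -3), 2)), 11) = Mul(Mul(-17, Pow(-5, 2)), 11) = Mul(Mul(-17, 25), 11) = Mul(-425, 11) = -4675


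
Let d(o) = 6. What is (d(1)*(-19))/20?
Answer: -57/10 ≈ -5.7000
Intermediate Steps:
(d(1)*(-19))/20 = (6*(-19))/20 = -114*1/20 = -57/10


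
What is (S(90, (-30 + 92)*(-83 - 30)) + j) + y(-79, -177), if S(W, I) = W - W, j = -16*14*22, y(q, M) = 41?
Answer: -4887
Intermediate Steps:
j = -4928 (j = -224*22 = -4928)
S(W, I) = 0
(S(90, (-30 + 92)*(-83 - 30)) + j) + y(-79, -177) = (0 - 4928) + 41 = -4928 + 41 = -4887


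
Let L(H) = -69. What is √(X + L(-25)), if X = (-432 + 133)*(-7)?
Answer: 2*√506 ≈ 44.989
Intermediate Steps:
X = 2093 (X = -299*(-7) = 2093)
√(X + L(-25)) = √(2093 - 69) = √2024 = 2*√506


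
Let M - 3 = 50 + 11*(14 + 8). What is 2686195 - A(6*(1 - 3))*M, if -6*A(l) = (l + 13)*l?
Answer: 2685605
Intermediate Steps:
A(l) = -l*(13 + l)/6 (A(l) = -(l + 13)*l/6 = -(13 + l)*l/6 = -l*(13 + l)/6)
M = 295 (M = 3 + (50 + 11*(14 + 8)) = 3 + (50 + 11*22) = 3 + (50 + 242) = 3 + 292 = 295)
2686195 - A(6*(1 - 3))*M = 2686195 - (-6*(1 - 3)*(13 + 6*(1 - 3))/6)*295 = 2686195 - (-6*(-2)*(13 + 6*(-2))/6)*295 = 2686195 - (-1/6*(-12)*(13 - 12))*295 = 2686195 - (-1/6*(-12)*1)*295 = 2686195 - 2*295 = 2686195 - 1*590 = 2686195 - 590 = 2685605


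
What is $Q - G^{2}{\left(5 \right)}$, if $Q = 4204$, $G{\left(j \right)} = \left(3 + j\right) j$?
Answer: $2604$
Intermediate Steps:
$G{\left(j \right)} = j \left(3 + j\right)$
$Q - G^{2}{\left(5 \right)} = 4204 - \left(5 \left(3 + 5\right)\right)^{2} = 4204 - \left(5 \cdot 8\right)^{2} = 4204 - 40^{2} = 4204 - 1600 = 2604$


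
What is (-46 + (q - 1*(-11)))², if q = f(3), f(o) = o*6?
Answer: 289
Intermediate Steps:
f(o) = 6*o
q = 18 (q = 6*3 = 18)
(-46 + (q - 1*(-11)))² = (-46 + (18 - 1*(-11)))² = (-46 + (18 + 11))² = (-46 + 29)² = (-17)² = 289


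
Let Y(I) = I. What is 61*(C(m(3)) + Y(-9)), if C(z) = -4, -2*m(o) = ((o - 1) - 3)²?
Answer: -793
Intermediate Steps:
m(o) = -(-4 + o)²/2 (m(o) = -((o - 1) - 3)²/2 = -((-1 + o) - 3)²/2 = -(-4 + o)²/2)
61*(C(m(3)) + Y(-9)) = 61*(-4 - 9) = 61*(-13) = -793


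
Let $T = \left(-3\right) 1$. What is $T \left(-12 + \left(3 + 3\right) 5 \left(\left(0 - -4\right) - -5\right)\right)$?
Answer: $-774$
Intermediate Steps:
$T = -3$
$T \left(-12 + \left(3 + 3\right) 5 \left(\left(0 - -4\right) - -5\right)\right) = - 3 \left(-12 + \left(3 + 3\right) 5 \left(\left(0 - -4\right) - -5\right)\right) = - 3 \left(-12 + 6 \cdot 5 \left(\left(0 + 4\right) + 5\right)\right) = - 3 \left(-12 + 30 \left(4 + 5\right)\right) = - 3 \left(-12 + 30 \cdot 9\right) = - 3 \left(-12 + 270\right) = \left(-3\right) 258 = -774$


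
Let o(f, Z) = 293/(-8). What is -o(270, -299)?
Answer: 293/8 ≈ 36.625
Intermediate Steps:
o(f, Z) = -293/8 (o(f, Z) = 293*(-⅛) = -293/8)
-o(270, -299) = -1*(-293/8) = 293/8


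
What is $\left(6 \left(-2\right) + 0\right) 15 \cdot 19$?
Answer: $-3420$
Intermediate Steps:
$\left(6 \left(-2\right) + 0\right) 15 \cdot 19 = \left(-12 + 0\right) 15 \cdot 19 = \left(-12\right) 15 \cdot 19 = \left(-180\right) 19 = -3420$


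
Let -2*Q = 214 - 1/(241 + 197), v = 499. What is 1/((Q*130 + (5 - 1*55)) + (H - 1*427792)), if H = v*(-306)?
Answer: -438/260367283 ≈ -1.6822e-6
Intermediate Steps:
H = -152694 (H = 499*(-306) = -152694)
Q = -93731/876 (Q = -(214 - 1/(241 + 197))/2 = -(214 - 1/438)/2 = -½*93731/438 = -93731/876 ≈ -107.00)
1/((Q*130 + (5 - 1*55)) + (H - 1*427792)) = 1/((-93731/876*130 + (5 - 1*55)) + (-152694 - 1*427792)) = 1/((-6092515/438 + (5 - 55)) + (-152694 - 427792)) = 1/((-6092515/438 - 50) - 580486) = 1/(-6114415/438 - 580486) = 1/(-260367283/438) = -438/260367283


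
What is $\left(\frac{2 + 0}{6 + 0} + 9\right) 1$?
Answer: $\frac{28}{3} \approx 9.3333$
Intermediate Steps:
$\left(\frac{2 + 0}{6 + 0} + 9\right) 1 = \left(\frac{2}{6} + 9\right) 1 = \left(2 \cdot \frac{1}{6} + 9\right) 1 = \left(\frac{1}{3} + 9\right) 1 = \frac{28}{3} \cdot 1 = \frac{28}{3}$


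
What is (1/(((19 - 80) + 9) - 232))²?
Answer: 1/80656 ≈ 1.2398e-5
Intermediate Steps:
(1/(((19 - 80) + 9) - 232))² = (1/((-61 + 9) - 232))² = (1/(-52 - 232))² = (1/(-284))² = (-1/284)² = 1/80656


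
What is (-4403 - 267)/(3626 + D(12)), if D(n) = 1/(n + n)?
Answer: -22416/17405 ≈ -1.2879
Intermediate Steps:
D(n) = 1/(2*n)
(-4403 - 267)/(3626 + D(12)) = (-4403 - 267)/(3626 + (1/2)/12) = -4670/(3626 + (1/2)*(1/12)) = -4670/(3626 + 1/24) = -4670/87025/24 = -4670*24/87025 = -22416/17405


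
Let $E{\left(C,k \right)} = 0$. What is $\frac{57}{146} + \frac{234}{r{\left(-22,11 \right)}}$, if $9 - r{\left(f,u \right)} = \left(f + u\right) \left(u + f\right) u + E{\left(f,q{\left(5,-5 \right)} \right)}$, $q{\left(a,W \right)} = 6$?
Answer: $\frac{20595}{96506} \approx 0.21341$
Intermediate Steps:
$r{\left(f,u \right)} = 9 - u \left(f + u\right)^{2}$ ($r{\left(f,u \right)} = 9 - \left(\left(f + u\right) \left(u + f\right) u + 0\right) = 9 - \left(\left(f + u\right) \left(f + u\right) u + 0\right) = 9 - \left(\left(f + u\right)^{2} u + 0\right) = 9 - \left(u \left(f + u\right)^{2} + 0\right) = 9 - u \left(f + u\right)^{2}$)
$\frac{57}{146} + \frac{234}{r{\left(-22,11 \right)}} = \frac{57}{146} + \frac{234}{9 - 11 \left(-22 + 11\right)^{2}} = 57 \cdot \frac{1}{146} + \frac{234}{9 - 11 \left(-11\right)^{2}} = \frac{57}{146} + \frac{234}{9 - 11 \cdot 121} = \frac{57}{146} + \frac{234}{9 - 1331} = \frac{57}{146} + \frac{234}{-1322} = \frac{57}{146} + 234 \left(- \frac{1}{1322}\right) = \frac{57}{146} - \frac{117}{661} = \frac{20595}{96506}$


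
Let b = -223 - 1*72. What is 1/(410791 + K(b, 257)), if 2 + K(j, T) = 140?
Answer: 1/410929 ≈ 2.4335e-6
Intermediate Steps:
b = -295 (b = -223 - 72 = -295)
K(j, T) = 138 (K(j, T) = -2 + 140 = 138)
1/(410791 + K(b, 257)) = 1/(410791 + 138) = 1/410929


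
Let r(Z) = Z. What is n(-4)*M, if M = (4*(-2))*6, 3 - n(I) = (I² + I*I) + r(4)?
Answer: 1584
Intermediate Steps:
n(I) = -1 - 2*I² (n(I) = 3 - ((I² + I*I) + 4) = 3 - ((I² + I²) + 4) = 3 - (2*I² + 4) = 3 - (4 + 2*I²) = 3 + (-4 - 2*I²) = -1 - 2*I²)
M = -48 (M = -8*6 = -48)
n(-4)*M = (-1 - 2*(-4)²)*(-48) = (-1 - 2*16)*(-48) = (-1 - 32)*(-48) = -33*(-48) = 1584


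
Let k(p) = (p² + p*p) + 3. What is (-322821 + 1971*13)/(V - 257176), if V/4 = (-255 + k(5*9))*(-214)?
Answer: 148599/1754132 ≈ 0.084714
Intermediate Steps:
k(p) = 3 + 2*p² (k(p) = (p² + p²) + 3 = 2*p² + 3 = 3 + 2*p²)
V = -3251088 (V = 4*((-255 + (3 + 2*(5*9)²))*(-214)) = 4*((-255 + (3 + 2*45²))*(-214)) = 4*((-255 + (3 + 2*2025))*(-214)) = 4*((-255 + (3 + 4050))*(-214)) = 4*((-255 + 4053)*(-214)) = 4*(3798*(-214)) = 4*(-812772) = -3251088)
(-322821 + 1971*13)/(V - 257176) = (-322821 + 1971*13)/(-3251088 - 257176) = (-322821 + 25623)/(-3508264) = -297198*(-1/3508264) = 148599/1754132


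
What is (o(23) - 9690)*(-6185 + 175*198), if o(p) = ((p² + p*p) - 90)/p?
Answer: -6316440430/23 ≈ -2.7463e+8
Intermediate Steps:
o(p) = (-90 + 2*p²)/p (o(p) = ((p² + p²) - 90)/p = (2*p² - 90)/p = (-90 + 2*p²)/p)
(o(23) - 9690)*(-6185 + 175*198) = ((-90/23 + 2*23) - 9690)*(-6185 + 175*198) = ((-90*1/23 + 46) - 9690)*(-6185 + 34650) = ((-90/23 + 46) - 9690)*28465 = (968/23 - 9690)*28465 = -221902/23*28465 = -6316440430/23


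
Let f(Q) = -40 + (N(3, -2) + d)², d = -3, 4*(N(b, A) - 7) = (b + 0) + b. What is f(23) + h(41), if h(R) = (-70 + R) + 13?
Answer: -103/4 ≈ -25.750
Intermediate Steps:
N(b, A) = 7 + b/2 (N(b, A) = 7 + ((b + 0) + b)/4 = 7 + (b + b)/4 = 7 + (2*b)/4 = 7 + b/2)
h(R) = -57 + R
f(Q) = -39/4 (f(Q) = -40 + ((7 + (½)*3) - 3)² = -40 + ((7 + 3/2) - 3)² = -40 + (17/2 - 3)² = -40 + (11/2)² = -40 + 121/4 = -39/4)
f(23) + h(41) = -39/4 + (-57 + 41) = -39/4 - 16 = -103/4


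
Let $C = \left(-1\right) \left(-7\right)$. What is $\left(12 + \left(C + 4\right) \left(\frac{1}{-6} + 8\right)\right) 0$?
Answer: $0$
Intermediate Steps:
$C = 7$
$\left(12 + \left(C + 4\right) \left(\frac{1}{-6} + 8\right)\right) 0 = \left(12 + \left(7 + 4\right) \left(\frac{1}{-6} + 8\right)\right) 0 = \left(12 + 11 \left(- \frac{1}{6} + 8\right)\right) 0 = \left(12 + 11 \cdot \frac{47}{6}\right) 0 = \left(12 + \frac{517}{6}\right) 0 = \frac{589}{6} \cdot 0 = 0$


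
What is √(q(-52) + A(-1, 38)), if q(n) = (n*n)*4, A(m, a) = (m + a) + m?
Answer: 2*√2713 ≈ 104.17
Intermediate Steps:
A(m, a) = a + 2*m (A(m, a) = (a + m) + m = a + 2*m)
q(n) = 4*n² (q(n) = n²*4 = 4*n²)
√(q(-52) + A(-1, 38)) = √(4*(-52)² + (38 + 2*(-1))) = √(4*2704 + (38 - 2)) = √(10816 + 36) = √10852 = 2*√2713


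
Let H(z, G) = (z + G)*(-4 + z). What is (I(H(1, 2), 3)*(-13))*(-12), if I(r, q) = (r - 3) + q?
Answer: -1404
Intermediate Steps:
H(z, G) = (-4 + z)*(G + z) (H(z, G) = (G + z)*(-4 + z) = (-4 + z)*(G + z))
I(r, q) = -3 + q + r (I(r, q) = (-3 + r) + q = -3 + q + r)
(I(H(1, 2), 3)*(-13))*(-12) = ((-3 + 3 + (1² - 4*2 - 4*1 + 2*1))*(-13))*(-12) = ((-3 + 3 + (1 - 8 - 4 + 2))*(-13))*(-12) = ((-3 + 3 - 9)*(-13))*(-12) = -9*(-13)*(-12) = 117*(-12) = -1404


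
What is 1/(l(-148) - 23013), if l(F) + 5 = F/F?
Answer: -1/23017 ≈ -4.3446e-5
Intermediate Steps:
l(F) = -4 (l(F) = -5 + F/F = -5 + 1 = -4)
1/(l(-148) - 23013) = 1/(-4 - 23013) = 1/(-23017) = -1/23017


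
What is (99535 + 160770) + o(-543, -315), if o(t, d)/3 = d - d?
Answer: 260305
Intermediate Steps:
o(t, d) = 0 (o(t, d) = 3*(d - d) = 3*0 = 0)
(99535 + 160770) + o(-543, -315) = (99535 + 160770) + 0 = 260305 + 0 = 260305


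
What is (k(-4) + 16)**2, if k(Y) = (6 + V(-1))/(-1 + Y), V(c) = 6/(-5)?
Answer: 141376/625 ≈ 226.20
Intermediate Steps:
V(c) = -6/5 (V(c) = 6*(-1/5) = -6/5)
k(Y) = 24/(5*(-1 + Y)) (k(Y) = (6 - 6/5)/(-1 + Y) = 24/(5*(-1 + Y)))
(k(-4) + 16)**2 = (24/(5*(-1 - 4)) + 16)**2 = ((24/5)/(-5) + 16)**2 = ((24/5)*(-1/5) + 16)**2 = (-24/25 + 16)**2 = (376/25)**2 = 141376/625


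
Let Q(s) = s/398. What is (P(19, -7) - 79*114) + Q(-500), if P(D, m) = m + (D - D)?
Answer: -1793837/199 ≈ -9014.3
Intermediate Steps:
Q(s) = s/398 (Q(s) = s*(1/398) = s/398)
P(D, m) = m (P(D, m) = m + 0 = m)
(P(19, -7) - 79*114) + Q(-500) = (-7 - 79*114) + (1/398)*(-500) = (-7 - 9006) - 250/199 = -9013 - 250/199 = -1793837/199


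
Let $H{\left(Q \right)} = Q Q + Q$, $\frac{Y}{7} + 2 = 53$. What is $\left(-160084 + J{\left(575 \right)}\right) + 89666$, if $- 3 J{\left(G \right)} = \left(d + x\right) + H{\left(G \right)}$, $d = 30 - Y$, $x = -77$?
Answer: $- \frac{542050}{3} \approx -1.8068 \cdot 10^{5}$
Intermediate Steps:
$Y = 357$ ($Y = -14 + 7 \cdot 53 = -14 + 371 = 357$)
$d = -327$ ($d = 30 - 357 = -327$)
$H{\left(Q \right)} = Q + Q^{2}$ ($H{\left(Q \right)} = Q^{2} + Q = Q + Q^{2}$)
$J{\left(G \right)} = \frac{404}{3} - \frac{G \left(1 + G\right)}{3}$ ($J{\left(G \right)} = - \frac{\left(-327 - 77\right) + G \left(1 + G\right)}{3} = - \frac{-404 + G \left(1 + G\right)}{3} = \frac{404}{3} - \frac{G \left(1 + G\right)}{3}$)
$\left(-160084 + J{\left(575 \right)}\right) + 89666 = \left(-160084 + \left(\frac{404}{3} - \frac{575 \left(1 + 575\right)}{3}\right)\right) + 89666 = \left(-160084 + \left(\frac{404}{3} - \frac{575}{3} \cdot 576\right)\right) + 89666 = \left(-160084 + \left(\frac{404}{3} - 110400\right)\right) + 89666 = \left(-160084 - \frac{330796}{3}\right) + 89666 = - \frac{811048}{3} + 89666 = - \frac{542050}{3}$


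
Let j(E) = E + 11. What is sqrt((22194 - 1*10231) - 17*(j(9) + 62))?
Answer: sqrt(10569) ≈ 102.81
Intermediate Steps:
j(E) = 11 + E
sqrt((22194 - 1*10231) - 17*(j(9) + 62)) = sqrt((22194 - 1*10231) - 17*((11 + 9) + 62)) = sqrt((22194 - 10231) - 17*(20 + 62)) = sqrt(11963 - 17*82) = sqrt(11963 - 1394) = sqrt(10569)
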